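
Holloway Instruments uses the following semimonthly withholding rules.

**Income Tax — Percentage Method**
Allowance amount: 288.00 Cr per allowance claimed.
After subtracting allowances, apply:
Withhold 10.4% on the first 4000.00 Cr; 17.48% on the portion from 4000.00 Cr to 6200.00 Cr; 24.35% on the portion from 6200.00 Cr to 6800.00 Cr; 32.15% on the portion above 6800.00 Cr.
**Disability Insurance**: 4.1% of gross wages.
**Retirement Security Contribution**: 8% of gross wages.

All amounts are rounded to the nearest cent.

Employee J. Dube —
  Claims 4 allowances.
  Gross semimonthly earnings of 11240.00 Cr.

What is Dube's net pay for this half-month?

Income Tax: taxable = 11240.00 Cr − 4×288.00 Cr = 10088.00 Cr
  946.66 Cr + 32.15% × (10088.00 Cr − 6800.00 Cr) = 946.66 Cr + 32.15% × 3288.00 Cr = 2003.75 Cr
Disability Insurance: 4.1% × 11240.00 Cr = 460.84 Cr
Retirement Security Contribution: 8% × 11240.00 Cr = 899.20 Cr
Total withheld: 2003.75 Cr + 460.84 Cr + 899.20 Cr = 3363.79 Cr
Net pay: 11240.00 Cr − 3363.79 Cr = 7876.21 Cr

7876.21 Cr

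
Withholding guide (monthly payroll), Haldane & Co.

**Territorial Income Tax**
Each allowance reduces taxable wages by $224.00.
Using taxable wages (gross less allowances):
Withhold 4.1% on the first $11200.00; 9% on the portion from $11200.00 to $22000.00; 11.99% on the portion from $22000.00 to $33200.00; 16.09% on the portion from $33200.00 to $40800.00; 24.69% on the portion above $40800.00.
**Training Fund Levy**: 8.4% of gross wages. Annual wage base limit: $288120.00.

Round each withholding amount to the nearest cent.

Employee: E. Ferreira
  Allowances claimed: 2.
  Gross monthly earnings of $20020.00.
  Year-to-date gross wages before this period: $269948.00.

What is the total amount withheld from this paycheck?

Territorial Income Tax: taxable = $20020.00 − 2×$224.00 = $19572.00
  $459.20 + 9% × ($19572.00 − $11200.00) = $459.20 + 9% × $8372.00 = $1212.68
Training Fund Levy: cap $288120.00 − YTD $269948.00 = $18172.00 subject; 8.4% × $18172.00 = $1526.45
Total: $1212.68 + $1526.45 = $2739.13

$2739.13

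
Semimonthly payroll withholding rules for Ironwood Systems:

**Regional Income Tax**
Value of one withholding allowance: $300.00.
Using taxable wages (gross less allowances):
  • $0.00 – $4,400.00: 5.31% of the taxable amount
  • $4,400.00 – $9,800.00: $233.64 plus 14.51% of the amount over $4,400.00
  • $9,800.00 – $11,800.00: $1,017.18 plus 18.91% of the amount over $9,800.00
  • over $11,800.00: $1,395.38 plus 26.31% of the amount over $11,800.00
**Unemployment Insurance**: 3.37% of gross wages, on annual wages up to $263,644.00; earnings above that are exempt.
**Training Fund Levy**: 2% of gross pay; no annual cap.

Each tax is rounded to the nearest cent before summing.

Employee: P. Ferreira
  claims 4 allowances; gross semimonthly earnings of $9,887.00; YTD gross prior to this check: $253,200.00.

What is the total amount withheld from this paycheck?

$1,386.61

Regional Income Tax: taxable = $9,887.00 − 4×$300.00 = $8,687.00
  $233.64 + 14.51% × ($8,687.00 − $4,400.00) = $233.64 + 14.51% × $4,287.00 = $855.68
Unemployment Insurance: 3.37% × $9,887.00 = $333.19
Training Fund Levy: 2% × $9,887.00 = $197.74
Total: $855.68 + $333.19 + $197.74 = $1,386.61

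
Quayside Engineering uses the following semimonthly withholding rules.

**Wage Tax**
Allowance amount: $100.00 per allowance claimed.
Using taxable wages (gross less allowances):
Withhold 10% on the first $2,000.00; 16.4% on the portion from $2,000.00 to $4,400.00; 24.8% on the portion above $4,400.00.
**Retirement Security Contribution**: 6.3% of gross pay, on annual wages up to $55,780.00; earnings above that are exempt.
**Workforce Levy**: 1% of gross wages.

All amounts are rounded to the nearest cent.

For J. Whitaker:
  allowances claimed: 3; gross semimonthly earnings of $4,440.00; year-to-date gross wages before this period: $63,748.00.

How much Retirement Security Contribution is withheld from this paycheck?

Retirement Security Contribution: YTD $63,748.00 ≥ cap $55,780.00 → $0.00

$0.00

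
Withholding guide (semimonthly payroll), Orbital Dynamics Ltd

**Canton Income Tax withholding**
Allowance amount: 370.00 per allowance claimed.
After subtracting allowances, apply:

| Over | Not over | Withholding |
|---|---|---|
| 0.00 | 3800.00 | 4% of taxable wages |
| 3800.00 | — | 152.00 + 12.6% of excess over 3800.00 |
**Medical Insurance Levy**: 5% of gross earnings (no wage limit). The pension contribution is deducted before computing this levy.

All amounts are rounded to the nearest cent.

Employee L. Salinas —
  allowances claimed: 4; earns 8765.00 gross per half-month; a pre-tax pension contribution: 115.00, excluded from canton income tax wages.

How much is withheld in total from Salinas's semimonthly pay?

Canton Income Tax: taxable = 8765.00 − 115.00 − 4×370.00 = 7170.00
  152.00 + 12.6% × (7170.00 − 3800.00) = 152.00 + 12.6% × 3370.00 = 576.62
Medical Insurance Levy: 5% × 8650.00 = 432.50
Total: 576.62 + 432.50 = 1009.12

1009.12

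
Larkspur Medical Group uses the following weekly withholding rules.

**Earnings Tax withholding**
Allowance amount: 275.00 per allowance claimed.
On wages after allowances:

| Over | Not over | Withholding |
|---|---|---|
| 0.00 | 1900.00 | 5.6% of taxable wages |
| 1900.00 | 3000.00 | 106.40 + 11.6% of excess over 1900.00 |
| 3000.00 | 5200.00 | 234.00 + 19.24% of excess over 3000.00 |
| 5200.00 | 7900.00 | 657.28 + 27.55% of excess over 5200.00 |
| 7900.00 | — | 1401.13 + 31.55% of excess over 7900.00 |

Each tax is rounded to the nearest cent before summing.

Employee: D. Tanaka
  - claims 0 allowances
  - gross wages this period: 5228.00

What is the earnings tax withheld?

Earnings Tax: taxable = 5228.00
  657.28 + 27.55% × (5228.00 − 5200.00) = 657.28 + 27.55% × 28.00 = 664.99

664.99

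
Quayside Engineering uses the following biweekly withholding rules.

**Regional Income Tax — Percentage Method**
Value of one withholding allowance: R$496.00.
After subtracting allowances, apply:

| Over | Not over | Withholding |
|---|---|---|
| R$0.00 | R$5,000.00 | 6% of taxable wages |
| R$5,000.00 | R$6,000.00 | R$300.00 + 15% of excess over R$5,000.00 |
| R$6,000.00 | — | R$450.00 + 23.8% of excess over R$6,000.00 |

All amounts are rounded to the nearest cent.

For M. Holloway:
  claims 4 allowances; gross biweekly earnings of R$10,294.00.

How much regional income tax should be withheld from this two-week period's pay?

Regional Income Tax: taxable = R$10,294.00 − 4×R$496.00 = R$8,310.00
  R$450.00 + 23.8% × (R$8,310.00 − R$6,000.00) = R$450.00 + 23.8% × R$2,310.00 = R$999.78

R$999.78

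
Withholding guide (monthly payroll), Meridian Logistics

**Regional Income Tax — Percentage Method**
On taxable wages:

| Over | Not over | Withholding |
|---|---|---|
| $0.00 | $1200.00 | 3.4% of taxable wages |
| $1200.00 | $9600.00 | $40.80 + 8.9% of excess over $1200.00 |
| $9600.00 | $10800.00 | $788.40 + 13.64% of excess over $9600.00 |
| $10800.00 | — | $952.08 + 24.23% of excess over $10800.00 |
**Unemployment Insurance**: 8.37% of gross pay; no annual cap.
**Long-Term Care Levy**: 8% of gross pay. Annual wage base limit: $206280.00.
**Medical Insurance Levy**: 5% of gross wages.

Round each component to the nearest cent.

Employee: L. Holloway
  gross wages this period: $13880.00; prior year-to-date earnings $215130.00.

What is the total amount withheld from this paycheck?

$3554.12

Regional Income Tax: taxable = $13880.00
  $952.08 + 24.23% × ($13880.00 − $10800.00) = $952.08 + 24.23% × $3080.00 = $1698.36
Unemployment Insurance: 8.37% × $13880.00 = $1161.76
Long-Term Care Levy: YTD $215130.00 ≥ cap $206280.00 → $0.00
Medical Insurance Levy: 5% × $13880.00 = $694.00
Total: $1698.36 + $1161.76 + $0.00 + $694.00 = $3554.12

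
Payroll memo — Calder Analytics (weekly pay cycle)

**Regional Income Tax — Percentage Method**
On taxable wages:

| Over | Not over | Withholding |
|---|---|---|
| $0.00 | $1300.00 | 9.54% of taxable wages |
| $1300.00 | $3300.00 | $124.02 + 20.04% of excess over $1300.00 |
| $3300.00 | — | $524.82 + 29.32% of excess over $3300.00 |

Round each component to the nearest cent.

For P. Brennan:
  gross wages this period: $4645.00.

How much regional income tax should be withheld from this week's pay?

Regional Income Tax: taxable = $4645.00
  $524.82 + 29.32% × ($4645.00 − $3300.00) = $524.82 + 29.32% × $1345.00 = $919.17

$919.17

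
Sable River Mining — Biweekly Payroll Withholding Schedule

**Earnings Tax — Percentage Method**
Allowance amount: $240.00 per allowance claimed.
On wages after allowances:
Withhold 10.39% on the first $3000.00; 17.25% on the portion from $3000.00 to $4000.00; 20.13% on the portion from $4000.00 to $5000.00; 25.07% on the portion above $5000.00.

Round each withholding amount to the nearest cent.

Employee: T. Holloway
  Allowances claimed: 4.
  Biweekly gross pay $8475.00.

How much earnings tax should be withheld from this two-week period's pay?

$1316.01

Earnings Tax: taxable = $8475.00 − 4×$240.00 = $7515.00
  $685.50 + 25.07% × ($7515.00 − $5000.00) = $685.50 + 25.07% × $2515.00 = $1316.01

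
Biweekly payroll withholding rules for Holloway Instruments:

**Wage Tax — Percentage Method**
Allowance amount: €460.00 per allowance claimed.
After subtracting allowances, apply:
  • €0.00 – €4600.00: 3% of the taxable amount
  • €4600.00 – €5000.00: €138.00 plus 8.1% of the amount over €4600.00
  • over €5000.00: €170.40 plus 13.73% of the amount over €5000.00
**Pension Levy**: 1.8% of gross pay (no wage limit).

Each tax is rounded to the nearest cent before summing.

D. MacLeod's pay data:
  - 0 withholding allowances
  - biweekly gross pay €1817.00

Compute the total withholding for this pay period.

Wage Tax: taxable = €1817.00
  3% × €1817.00 = €54.51
Pension Levy: 1.8% × €1817.00 = €32.71
Total: €54.51 + €32.71 = €87.22

€87.22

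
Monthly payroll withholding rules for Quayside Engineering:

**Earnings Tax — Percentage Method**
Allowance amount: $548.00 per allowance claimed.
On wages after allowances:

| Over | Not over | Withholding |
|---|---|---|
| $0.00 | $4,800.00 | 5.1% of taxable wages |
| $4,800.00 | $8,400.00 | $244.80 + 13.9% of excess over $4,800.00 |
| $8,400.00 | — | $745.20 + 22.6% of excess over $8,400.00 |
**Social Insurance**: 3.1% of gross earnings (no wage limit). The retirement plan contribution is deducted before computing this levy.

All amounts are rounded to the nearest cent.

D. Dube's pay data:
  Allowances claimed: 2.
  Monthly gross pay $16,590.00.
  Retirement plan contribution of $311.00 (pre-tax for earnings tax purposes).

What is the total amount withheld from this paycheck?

Earnings Tax: taxable = $16,590.00 − $311.00 − 2×$548.00 = $15,183.00
  $745.20 + 22.6% × ($15,183.00 − $8,400.00) = $745.20 + 22.6% × $6,783.00 = $2,278.16
Social Insurance: 3.1% × $16,279.00 = $504.65
Total: $2,278.16 + $504.65 = $2,782.81

$2,782.81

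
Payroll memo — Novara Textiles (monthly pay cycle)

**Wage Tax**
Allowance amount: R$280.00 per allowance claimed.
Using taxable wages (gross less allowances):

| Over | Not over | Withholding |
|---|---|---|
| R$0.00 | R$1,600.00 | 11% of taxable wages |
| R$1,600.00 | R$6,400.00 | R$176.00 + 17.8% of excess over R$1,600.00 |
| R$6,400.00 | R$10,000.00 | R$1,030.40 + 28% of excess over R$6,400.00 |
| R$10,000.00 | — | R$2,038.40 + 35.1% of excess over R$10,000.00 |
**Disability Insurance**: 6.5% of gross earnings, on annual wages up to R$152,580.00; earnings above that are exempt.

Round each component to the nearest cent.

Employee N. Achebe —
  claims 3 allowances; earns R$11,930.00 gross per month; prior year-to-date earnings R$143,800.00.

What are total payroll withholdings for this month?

R$2,991.69

Wage Tax: taxable = R$11,930.00 − 3×R$280.00 = R$11,090.00
  R$2,038.40 + 35.1% × (R$11,090.00 − R$10,000.00) = R$2,038.40 + 35.1% × R$1,090.00 = R$2,420.99
Disability Insurance: cap R$152,580.00 − YTD R$143,800.00 = R$8,780.00 subject; 6.5% × R$8,780.00 = R$570.70
Total: R$2,420.99 + R$570.70 = R$2,991.69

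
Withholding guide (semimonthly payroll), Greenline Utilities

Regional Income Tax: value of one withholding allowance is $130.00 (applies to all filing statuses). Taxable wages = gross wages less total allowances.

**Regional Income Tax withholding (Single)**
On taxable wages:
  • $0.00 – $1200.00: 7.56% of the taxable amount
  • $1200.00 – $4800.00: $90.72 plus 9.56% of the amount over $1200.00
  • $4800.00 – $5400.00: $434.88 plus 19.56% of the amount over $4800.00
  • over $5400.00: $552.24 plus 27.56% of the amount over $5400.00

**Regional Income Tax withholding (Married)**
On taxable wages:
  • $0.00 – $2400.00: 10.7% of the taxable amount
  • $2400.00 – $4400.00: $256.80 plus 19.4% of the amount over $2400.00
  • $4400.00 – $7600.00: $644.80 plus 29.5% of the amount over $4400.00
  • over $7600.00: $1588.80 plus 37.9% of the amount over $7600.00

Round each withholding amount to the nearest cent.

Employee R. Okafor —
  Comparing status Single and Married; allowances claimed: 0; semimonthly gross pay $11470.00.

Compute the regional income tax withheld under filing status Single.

Regional Income Tax (Single): taxable = $11470.00
  $552.24 + 27.56% × ($11470.00 − $5400.00) = $552.24 + 27.56% × $6070.00 = $2225.13

$2225.13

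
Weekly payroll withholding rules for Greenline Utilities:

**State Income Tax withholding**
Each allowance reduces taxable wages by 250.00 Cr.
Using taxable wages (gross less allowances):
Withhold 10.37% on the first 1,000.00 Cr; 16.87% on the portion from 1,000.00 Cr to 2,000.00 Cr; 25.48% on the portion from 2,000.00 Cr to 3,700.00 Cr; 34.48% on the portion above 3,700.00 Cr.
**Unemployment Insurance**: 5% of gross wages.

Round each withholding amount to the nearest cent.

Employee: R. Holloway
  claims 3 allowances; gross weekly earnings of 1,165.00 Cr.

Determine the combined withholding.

101.29 Cr

State Income Tax: taxable = 1,165.00 Cr − 3×250.00 Cr = 415.00 Cr
  10.37% × 415.00 Cr = 43.04 Cr
Unemployment Insurance: 5% × 1,165.00 Cr = 58.25 Cr
Total: 43.04 Cr + 58.25 Cr = 101.29 Cr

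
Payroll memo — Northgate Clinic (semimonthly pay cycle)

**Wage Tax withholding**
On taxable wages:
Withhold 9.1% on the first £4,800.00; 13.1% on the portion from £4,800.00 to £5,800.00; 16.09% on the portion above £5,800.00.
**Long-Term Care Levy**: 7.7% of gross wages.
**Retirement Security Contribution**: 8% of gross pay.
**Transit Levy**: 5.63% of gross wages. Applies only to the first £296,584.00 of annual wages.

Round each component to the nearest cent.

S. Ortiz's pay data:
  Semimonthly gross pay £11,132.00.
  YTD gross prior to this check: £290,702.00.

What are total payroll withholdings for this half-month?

Wage Tax: taxable = £11,132.00
  £567.80 + 16.09% × (£11,132.00 − £5,800.00) = £567.80 + 16.09% × £5,332.00 = £1,425.72
Long-Term Care Levy: 7.7% × £11,132.00 = £857.16
Retirement Security Contribution: 8% × £11,132.00 = £890.56
Transit Levy: cap £296,584.00 − YTD £290,702.00 = £5,882.00 subject; 5.63% × £5,882.00 = £331.16
Total: £1,425.72 + £857.16 + £890.56 + £331.16 = £3,504.60

£3,504.60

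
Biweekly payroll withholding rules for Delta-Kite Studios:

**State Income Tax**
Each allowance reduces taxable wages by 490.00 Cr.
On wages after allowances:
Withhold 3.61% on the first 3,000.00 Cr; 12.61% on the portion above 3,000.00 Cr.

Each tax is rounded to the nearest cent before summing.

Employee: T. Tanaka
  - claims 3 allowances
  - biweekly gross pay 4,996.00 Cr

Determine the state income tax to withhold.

174.63 Cr

State Income Tax: taxable = 4,996.00 Cr − 3×490.00 Cr = 3,526.00 Cr
  108.30 Cr + 12.61% × (3,526.00 Cr − 3,000.00 Cr) = 108.30 Cr + 12.61% × 526.00 Cr = 174.63 Cr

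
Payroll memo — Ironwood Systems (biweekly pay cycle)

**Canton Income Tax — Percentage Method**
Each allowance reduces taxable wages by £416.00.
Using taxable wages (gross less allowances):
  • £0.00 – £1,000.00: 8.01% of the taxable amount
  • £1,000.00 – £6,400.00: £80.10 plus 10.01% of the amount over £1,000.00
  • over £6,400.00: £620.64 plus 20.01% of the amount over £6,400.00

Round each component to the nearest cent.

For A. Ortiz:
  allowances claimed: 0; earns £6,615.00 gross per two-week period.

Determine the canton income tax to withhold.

Canton Income Tax: taxable = £6,615.00
  £620.64 + 20.01% × (£6,615.00 − £6,400.00) = £620.64 + 20.01% × £215.00 = £663.66

£663.66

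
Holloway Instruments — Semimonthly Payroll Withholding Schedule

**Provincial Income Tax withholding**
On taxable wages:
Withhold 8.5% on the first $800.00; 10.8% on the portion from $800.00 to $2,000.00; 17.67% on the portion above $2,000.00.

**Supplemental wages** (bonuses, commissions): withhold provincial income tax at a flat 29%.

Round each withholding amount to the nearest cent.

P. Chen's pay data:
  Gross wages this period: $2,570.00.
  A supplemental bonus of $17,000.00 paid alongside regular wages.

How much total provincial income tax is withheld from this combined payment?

$5,228.32

Provincial Income Tax: taxable = $2,570.00
  $197.60 + 17.67% × ($2,570.00 − $2,000.00) = $197.60 + 17.67% × $570.00 = $298.32
Supplemental (29% flat on bonus): 29% × $17,000.00 = $4,930.00
Total provincial income tax: $298.32 + $4,930.00 = $5,228.32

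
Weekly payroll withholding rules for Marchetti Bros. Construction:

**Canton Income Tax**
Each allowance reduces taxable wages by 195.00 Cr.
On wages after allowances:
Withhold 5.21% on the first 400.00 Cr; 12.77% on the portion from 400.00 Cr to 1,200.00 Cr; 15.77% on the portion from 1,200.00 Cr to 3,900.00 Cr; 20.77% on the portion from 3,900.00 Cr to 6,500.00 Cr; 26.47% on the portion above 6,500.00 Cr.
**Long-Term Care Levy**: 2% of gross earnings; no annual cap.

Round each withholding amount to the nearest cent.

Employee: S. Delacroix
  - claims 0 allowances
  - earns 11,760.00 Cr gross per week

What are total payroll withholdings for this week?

Canton Income Tax: taxable = 11,760.00 Cr
  1,088.81 Cr + 26.47% × (11,760.00 Cr − 6,500.00 Cr) = 1,088.81 Cr + 26.47% × 5,260.00 Cr = 2,481.13 Cr
Long-Term Care Levy: 2% × 11,760.00 Cr = 235.20 Cr
Total: 2,481.13 Cr + 235.20 Cr = 2,716.33 Cr

2,716.33 Cr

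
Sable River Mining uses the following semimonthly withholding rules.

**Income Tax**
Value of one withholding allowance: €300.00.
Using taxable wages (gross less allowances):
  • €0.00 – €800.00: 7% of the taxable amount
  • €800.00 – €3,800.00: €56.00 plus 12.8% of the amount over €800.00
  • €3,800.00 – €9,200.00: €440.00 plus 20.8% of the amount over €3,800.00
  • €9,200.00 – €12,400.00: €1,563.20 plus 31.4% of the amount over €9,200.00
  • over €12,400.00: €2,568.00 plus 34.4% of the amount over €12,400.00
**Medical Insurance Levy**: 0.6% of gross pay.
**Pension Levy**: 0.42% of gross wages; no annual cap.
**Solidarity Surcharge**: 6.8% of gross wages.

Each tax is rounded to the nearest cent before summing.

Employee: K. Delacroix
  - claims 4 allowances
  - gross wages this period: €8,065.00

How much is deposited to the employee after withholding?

Income Tax: taxable = €8,065.00 − 4×€300.00 = €6,865.00
  €440.00 + 20.8% × (€6,865.00 − €3,800.00) = €440.00 + 20.8% × €3,065.00 = €1,077.52
Medical Insurance Levy: 0.6% × €8,065.00 = €48.39
Pension Levy: 0.42% × €8,065.00 = €33.87
Solidarity Surcharge: 6.8% × €8,065.00 = €548.42
Total withheld: €1,077.52 + €48.39 + €33.87 + €548.42 = €1,708.20
Net pay: €8,065.00 − €1,708.20 = €6,356.80

€6,356.80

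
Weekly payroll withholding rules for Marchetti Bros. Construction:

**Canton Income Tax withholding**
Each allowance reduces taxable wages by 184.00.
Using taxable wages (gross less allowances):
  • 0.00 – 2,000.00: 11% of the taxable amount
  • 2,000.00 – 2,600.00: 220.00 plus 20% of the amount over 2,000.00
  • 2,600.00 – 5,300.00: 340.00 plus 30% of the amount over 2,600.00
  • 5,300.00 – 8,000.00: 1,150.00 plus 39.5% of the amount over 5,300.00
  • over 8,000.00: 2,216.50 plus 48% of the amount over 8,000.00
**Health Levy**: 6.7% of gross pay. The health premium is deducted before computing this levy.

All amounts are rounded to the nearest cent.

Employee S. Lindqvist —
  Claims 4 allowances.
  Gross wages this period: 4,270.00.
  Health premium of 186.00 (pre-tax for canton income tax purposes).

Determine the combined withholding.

838.03

Canton Income Tax: taxable = 4,270.00 − 186.00 − 4×184.00 = 3,348.00
  340.00 + 30% × (3,348.00 − 2,600.00) = 340.00 + 30% × 748.00 = 564.40
Health Levy: 6.7% × 4,084.00 = 273.63
Total: 564.40 + 273.63 = 838.03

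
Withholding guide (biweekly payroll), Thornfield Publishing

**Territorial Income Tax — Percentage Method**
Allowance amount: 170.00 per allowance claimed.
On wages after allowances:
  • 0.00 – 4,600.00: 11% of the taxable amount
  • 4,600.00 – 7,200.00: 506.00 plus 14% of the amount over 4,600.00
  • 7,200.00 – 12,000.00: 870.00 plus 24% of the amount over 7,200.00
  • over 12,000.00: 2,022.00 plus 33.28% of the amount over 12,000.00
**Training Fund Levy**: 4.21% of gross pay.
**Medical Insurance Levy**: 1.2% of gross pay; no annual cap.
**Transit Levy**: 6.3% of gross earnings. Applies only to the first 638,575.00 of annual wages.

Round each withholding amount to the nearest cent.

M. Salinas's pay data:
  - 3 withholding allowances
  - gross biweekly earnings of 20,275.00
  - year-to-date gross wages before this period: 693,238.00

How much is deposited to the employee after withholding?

14,571.93

Territorial Income Tax: taxable = 20,275.00 − 3×170.00 = 19,765.00
  2,022.00 + 33.28% × (19,765.00 − 12,000.00) = 2,022.00 + 33.28% × 7,765.00 = 4,606.19
Training Fund Levy: 4.21% × 20,275.00 = 853.58
Medical Insurance Levy: 1.2% × 20,275.00 = 243.30
Transit Levy: YTD 693,238.00 ≥ cap 638,575.00 → 0.00
Total withheld: 4,606.19 + 853.58 + 243.30 + 0.00 = 5,703.07
Net pay: 20,275.00 − 5,703.07 = 14,571.93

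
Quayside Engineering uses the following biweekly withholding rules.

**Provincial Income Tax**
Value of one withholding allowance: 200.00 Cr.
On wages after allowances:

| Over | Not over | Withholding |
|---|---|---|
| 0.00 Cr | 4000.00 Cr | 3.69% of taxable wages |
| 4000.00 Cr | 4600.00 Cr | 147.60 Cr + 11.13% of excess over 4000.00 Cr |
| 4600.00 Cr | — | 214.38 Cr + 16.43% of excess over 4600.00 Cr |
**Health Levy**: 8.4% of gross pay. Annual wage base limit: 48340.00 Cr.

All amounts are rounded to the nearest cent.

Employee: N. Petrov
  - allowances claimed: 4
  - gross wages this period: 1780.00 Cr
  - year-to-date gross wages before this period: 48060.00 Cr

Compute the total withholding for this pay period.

Provincial Income Tax: taxable = 1780.00 Cr − 4×200.00 Cr = 980.00 Cr
  3.69% × 980.00 Cr = 36.16 Cr
Health Levy: cap 48340.00 Cr − YTD 48060.00 Cr = 280.00 Cr subject; 8.4% × 280.00 Cr = 23.52 Cr
Total: 36.16 Cr + 23.52 Cr = 59.68 Cr

59.68 Cr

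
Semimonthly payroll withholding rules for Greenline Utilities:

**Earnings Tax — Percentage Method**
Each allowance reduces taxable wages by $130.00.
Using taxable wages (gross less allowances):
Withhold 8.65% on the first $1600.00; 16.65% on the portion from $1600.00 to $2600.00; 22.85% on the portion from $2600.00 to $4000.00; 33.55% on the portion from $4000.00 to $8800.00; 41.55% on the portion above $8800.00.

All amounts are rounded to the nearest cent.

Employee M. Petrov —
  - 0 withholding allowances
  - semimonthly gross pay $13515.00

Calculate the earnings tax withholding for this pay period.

$4194.28

Earnings Tax: taxable = $13515.00
  $2235.20 + 41.55% × ($13515.00 − $8800.00) = $2235.20 + 41.55% × $4715.00 = $4194.28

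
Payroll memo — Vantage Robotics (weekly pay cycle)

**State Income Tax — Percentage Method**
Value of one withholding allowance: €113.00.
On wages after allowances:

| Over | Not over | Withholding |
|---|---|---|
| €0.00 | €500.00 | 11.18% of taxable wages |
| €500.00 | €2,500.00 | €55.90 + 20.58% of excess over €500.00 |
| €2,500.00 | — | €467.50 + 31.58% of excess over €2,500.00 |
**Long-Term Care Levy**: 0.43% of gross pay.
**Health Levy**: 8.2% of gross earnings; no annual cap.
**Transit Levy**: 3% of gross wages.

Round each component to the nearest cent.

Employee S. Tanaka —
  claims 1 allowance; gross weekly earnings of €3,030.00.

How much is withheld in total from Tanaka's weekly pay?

State Income Tax: taxable = €3,030.00 − 1×€113.00 = €2,917.00
  €467.50 + 31.58% × (€2,917.00 − €2,500.00) = €467.50 + 31.58% × €417.00 = €599.19
Long-Term Care Levy: 0.43% × €3,030.00 = €13.03
Health Levy: 8.2% × €3,030.00 = €248.46
Transit Levy: 3% × €3,030.00 = €90.90
Total: €599.19 + €13.03 + €248.46 + €90.90 = €951.58

€951.58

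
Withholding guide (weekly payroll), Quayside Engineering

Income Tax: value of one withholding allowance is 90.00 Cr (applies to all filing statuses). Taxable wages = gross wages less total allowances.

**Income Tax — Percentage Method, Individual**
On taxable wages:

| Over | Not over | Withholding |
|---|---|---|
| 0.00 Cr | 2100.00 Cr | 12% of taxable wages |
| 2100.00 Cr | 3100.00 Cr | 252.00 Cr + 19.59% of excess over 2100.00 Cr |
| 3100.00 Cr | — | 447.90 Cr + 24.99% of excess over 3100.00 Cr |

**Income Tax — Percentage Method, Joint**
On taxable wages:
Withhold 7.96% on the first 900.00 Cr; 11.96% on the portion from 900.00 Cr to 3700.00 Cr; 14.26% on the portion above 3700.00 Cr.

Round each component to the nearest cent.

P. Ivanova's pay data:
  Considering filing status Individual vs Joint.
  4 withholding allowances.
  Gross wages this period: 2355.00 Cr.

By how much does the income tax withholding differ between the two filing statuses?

Income Tax (Individual): taxable = 2355.00 Cr − 4×90.00 Cr = 1995.00 Cr
  12% × 1995.00 Cr = 239.40 Cr
Income Tax (Joint): taxable = 2355.00 Cr − 4×90.00 Cr = 1995.00 Cr
  71.64 Cr + 11.96% × (1995.00 Cr − 900.00 Cr) = 71.64 Cr + 11.96% × 1095.00 Cr = 202.60 Cr
Difference: |239.40 Cr − 202.60 Cr| = 36.80 Cr (higher under Individual)

36.80 Cr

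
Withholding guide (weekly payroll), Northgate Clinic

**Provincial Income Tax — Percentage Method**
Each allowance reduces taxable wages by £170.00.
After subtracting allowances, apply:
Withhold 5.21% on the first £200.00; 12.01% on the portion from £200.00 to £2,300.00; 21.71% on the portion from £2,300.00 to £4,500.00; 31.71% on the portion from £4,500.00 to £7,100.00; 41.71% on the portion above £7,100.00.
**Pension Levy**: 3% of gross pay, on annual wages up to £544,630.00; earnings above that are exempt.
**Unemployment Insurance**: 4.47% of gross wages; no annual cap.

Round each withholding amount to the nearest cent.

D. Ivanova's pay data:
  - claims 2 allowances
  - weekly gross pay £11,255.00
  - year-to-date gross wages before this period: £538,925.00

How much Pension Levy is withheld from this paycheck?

Pension Levy: cap £544,630.00 − YTD £538,925.00 = £5,705.00 subject; 3% × £5,705.00 = £171.15

£171.15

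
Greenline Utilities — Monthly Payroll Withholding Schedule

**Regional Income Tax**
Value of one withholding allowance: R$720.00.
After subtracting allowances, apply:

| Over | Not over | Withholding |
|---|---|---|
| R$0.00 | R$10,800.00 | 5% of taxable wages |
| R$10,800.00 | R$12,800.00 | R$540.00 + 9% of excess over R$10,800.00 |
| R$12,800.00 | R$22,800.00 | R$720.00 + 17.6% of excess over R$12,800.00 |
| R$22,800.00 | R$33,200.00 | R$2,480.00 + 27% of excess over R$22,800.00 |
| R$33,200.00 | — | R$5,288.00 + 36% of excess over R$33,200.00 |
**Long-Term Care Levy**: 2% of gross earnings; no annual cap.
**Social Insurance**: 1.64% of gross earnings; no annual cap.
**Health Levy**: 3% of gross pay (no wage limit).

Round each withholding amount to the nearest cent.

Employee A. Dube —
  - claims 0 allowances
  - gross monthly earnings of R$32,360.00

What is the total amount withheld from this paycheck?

R$7,209.90

Regional Income Tax: taxable = R$32,360.00
  R$2,480.00 + 27% × (R$32,360.00 − R$22,800.00) = R$2,480.00 + 27% × R$9,560.00 = R$5,061.20
Long-Term Care Levy: 2% × R$32,360.00 = R$647.20
Social Insurance: 1.64% × R$32,360.00 = R$530.70
Health Levy: 3% × R$32,360.00 = R$970.80
Total: R$5,061.20 + R$647.20 + R$530.70 + R$970.80 = R$7,209.90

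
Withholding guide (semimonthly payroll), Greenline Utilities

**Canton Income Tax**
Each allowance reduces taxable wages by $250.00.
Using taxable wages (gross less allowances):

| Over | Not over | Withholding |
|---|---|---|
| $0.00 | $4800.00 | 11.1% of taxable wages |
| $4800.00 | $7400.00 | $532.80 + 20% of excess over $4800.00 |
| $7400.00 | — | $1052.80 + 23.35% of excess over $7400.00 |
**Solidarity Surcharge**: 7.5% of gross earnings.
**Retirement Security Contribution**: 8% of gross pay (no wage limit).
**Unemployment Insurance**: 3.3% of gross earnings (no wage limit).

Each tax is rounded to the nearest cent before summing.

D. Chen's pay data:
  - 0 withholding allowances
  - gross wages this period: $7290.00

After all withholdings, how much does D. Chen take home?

$4888.68

Canton Income Tax: taxable = $7290.00
  $532.80 + 20% × ($7290.00 − $4800.00) = $532.80 + 20% × $2490.00 = $1030.80
Solidarity Surcharge: 7.5% × $7290.00 = $546.75
Retirement Security Contribution: 8% × $7290.00 = $583.20
Unemployment Insurance: 3.3% × $7290.00 = $240.57
Total withheld: $1030.80 + $546.75 + $583.20 + $240.57 = $2401.32
Net pay: $7290.00 − $2401.32 = $4888.68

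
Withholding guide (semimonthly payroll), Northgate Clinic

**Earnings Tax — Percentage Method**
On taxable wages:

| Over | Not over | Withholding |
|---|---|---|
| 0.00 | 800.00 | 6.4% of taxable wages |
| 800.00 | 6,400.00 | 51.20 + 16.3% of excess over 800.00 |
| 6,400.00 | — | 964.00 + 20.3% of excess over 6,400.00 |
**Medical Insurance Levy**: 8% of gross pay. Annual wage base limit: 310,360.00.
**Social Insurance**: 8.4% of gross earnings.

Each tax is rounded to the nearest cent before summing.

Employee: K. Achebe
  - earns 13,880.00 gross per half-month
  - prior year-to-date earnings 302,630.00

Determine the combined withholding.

Earnings Tax: taxable = 13,880.00
  964.00 + 20.3% × (13,880.00 − 6,400.00) = 964.00 + 20.3% × 7,480.00 = 2,482.44
Medical Insurance Levy: cap 310,360.00 − YTD 302,630.00 = 7,730.00 subject; 8% × 7,730.00 = 618.40
Social Insurance: 8.4% × 13,880.00 = 1,165.92
Total: 2,482.44 + 618.40 + 1,165.92 = 4,266.76

4,266.76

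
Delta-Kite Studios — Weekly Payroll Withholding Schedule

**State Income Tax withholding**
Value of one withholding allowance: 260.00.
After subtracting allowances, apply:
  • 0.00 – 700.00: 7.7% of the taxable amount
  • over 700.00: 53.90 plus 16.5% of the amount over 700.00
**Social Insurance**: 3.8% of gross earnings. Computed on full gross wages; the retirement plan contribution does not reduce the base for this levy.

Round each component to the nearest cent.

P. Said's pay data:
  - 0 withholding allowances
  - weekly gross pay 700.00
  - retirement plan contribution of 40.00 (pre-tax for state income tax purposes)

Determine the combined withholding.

State Income Tax: taxable = 700.00 − 40.00 = 660.00
  7.7% × 660.00 = 50.82
Social Insurance: 3.8% × 700.00 = 26.60
Total: 50.82 + 26.60 = 77.42

77.42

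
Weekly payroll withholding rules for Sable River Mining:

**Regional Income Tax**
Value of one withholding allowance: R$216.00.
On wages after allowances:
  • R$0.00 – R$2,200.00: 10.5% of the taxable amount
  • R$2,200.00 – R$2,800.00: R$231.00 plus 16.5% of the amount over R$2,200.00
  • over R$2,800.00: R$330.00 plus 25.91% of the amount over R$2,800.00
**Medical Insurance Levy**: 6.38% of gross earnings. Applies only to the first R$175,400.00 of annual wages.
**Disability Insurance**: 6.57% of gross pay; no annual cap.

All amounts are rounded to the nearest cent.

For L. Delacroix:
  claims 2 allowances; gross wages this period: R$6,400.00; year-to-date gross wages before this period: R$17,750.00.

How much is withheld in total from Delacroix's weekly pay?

Regional Income Tax: taxable = R$6,400.00 − 2×R$216.00 = R$5,968.00
  R$330.00 + 25.91% × (R$5,968.00 − R$2,800.00) = R$330.00 + 25.91% × R$3,168.00 = R$1,150.83
Medical Insurance Levy: 6.38% × R$6,400.00 = R$408.32
Disability Insurance: 6.57% × R$6,400.00 = R$420.48
Total: R$1,150.83 + R$408.32 + R$420.48 = R$1,979.63

R$1,979.63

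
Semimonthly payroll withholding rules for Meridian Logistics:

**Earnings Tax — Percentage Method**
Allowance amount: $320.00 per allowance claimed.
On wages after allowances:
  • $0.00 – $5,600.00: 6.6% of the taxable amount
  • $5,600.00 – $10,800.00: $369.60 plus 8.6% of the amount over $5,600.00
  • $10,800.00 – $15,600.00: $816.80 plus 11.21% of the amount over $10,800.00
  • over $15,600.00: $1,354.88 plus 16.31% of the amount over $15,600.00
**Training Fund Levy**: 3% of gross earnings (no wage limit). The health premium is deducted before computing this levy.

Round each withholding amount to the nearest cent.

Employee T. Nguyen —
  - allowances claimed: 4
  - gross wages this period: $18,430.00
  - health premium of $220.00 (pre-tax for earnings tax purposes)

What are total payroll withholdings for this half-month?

$2,118.10

Earnings Tax: taxable = $18,430.00 − $220.00 − 4×$320.00 = $16,930.00
  $1,354.88 + 16.31% × ($16,930.00 − $15,600.00) = $1,354.88 + 16.31% × $1,330.00 = $1,571.80
Training Fund Levy: 3% × $18,210.00 = $546.30
Total: $1,571.80 + $546.30 = $2,118.10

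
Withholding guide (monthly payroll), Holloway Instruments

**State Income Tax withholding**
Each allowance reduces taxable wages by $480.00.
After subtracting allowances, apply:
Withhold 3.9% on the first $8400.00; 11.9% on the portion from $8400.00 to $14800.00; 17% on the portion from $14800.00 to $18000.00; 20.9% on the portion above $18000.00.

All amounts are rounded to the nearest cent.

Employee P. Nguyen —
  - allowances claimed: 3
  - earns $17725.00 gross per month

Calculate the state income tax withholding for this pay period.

State Income Tax: taxable = $17725.00 − 3×$480.00 = $16285.00
  $1089.20 + 17% × ($16285.00 − $14800.00) = $1089.20 + 17% × $1485.00 = $1341.65

$1341.65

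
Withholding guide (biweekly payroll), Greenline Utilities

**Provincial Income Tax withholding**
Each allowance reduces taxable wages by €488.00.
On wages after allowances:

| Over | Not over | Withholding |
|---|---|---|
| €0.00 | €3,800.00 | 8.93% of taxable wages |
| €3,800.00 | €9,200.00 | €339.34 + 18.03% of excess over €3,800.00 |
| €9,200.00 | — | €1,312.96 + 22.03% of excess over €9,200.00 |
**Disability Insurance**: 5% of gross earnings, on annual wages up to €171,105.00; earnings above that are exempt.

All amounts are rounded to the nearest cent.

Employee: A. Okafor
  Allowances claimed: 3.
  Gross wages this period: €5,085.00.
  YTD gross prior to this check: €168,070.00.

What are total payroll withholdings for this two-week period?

Provincial Income Tax: taxable = €5,085.00 − 3×€488.00 = €3,621.00
  8.93% × €3,621.00 = €323.36
Disability Insurance: cap €171,105.00 − YTD €168,070.00 = €3,035.00 subject; 5% × €3,035.00 = €151.75
Total: €323.36 + €151.75 = €475.11

€475.11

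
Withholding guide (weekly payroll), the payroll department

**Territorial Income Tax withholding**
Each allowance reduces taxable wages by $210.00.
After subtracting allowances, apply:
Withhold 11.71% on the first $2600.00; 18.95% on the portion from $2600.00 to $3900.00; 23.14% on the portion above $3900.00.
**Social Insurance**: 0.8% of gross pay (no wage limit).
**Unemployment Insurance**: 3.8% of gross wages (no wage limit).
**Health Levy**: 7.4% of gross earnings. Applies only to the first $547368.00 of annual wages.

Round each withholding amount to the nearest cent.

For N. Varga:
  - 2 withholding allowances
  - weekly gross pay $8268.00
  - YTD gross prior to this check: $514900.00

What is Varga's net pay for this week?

$5811.47

Territorial Income Tax: taxable = $8268.00 − 2×$210.00 = $7848.00
  $550.81 + 23.14% × ($7848.00 − $3900.00) = $550.81 + 23.14% × $3948.00 = $1464.38
Social Insurance: 0.8% × $8268.00 = $66.14
Unemployment Insurance: 3.8% × $8268.00 = $314.18
Health Levy: 7.4% × $8268.00 = $611.83
Total withheld: $1464.38 + $66.14 + $314.18 + $611.83 = $2456.53
Net pay: $8268.00 − $2456.53 = $5811.47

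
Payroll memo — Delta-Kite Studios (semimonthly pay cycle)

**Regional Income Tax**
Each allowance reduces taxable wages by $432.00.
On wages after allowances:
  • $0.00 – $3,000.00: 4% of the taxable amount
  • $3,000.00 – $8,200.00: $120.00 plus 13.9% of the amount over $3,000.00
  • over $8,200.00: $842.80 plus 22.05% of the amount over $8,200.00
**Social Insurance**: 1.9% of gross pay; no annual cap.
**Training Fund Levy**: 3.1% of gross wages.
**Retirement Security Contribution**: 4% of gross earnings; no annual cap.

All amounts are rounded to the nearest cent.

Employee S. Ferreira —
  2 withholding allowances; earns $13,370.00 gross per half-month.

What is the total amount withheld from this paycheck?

$2,995.57

Regional Income Tax: taxable = $13,370.00 − 2×$432.00 = $12,506.00
  $842.80 + 22.05% × ($12,506.00 − $8,200.00) = $842.80 + 22.05% × $4,306.00 = $1,792.27
Social Insurance: 1.9% × $13,370.00 = $254.03
Training Fund Levy: 3.1% × $13,370.00 = $414.47
Retirement Security Contribution: 4% × $13,370.00 = $534.80
Total: $1,792.27 + $254.03 + $414.47 + $534.80 = $2,995.57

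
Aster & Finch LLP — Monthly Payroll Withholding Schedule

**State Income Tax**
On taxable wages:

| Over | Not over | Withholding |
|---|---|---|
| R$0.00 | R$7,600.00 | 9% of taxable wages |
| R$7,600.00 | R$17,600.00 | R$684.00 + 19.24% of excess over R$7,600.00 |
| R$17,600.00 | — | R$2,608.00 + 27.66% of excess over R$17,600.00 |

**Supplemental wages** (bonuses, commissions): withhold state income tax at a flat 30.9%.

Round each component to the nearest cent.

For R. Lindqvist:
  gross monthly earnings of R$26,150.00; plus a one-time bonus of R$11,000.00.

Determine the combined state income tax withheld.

State Income Tax: taxable = R$26,150.00
  R$2,608.00 + 27.66% × (R$26,150.00 − R$17,600.00) = R$2,608.00 + 27.66% × R$8,550.00 = R$4,972.93
Supplemental (30.9% flat on bonus): 30.9% × R$11,000.00 = R$3,399.00
Total state income tax: R$4,972.93 + R$3,399.00 = R$8,371.93

R$8,371.93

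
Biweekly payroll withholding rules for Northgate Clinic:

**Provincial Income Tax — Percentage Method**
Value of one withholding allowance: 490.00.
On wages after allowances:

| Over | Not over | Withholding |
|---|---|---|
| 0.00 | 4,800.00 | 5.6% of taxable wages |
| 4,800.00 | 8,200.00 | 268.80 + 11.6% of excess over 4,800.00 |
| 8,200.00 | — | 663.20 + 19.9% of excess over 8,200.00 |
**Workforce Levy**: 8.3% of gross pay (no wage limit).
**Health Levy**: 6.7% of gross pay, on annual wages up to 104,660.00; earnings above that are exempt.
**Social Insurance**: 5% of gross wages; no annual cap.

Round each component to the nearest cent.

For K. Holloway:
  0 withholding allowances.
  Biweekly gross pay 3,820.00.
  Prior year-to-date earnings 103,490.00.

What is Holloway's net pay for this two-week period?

3,019.63

Provincial Income Tax: taxable = 3,820.00
  5.6% × 3,820.00 = 213.92
Workforce Levy: 8.3% × 3,820.00 = 317.06
Health Levy: cap 104,660.00 − YTD 103,490.00 = 1,170.00 subject; 6.7% × 1,170.00 = 78.39
Social Insurance: 5% × 3,820.00 = 191.00
Total withheld: 213.92 + 317.06 + 78.39 + 191.00 = 800.37
Net pay: 3,820.00 − 800.37 = 3,019.63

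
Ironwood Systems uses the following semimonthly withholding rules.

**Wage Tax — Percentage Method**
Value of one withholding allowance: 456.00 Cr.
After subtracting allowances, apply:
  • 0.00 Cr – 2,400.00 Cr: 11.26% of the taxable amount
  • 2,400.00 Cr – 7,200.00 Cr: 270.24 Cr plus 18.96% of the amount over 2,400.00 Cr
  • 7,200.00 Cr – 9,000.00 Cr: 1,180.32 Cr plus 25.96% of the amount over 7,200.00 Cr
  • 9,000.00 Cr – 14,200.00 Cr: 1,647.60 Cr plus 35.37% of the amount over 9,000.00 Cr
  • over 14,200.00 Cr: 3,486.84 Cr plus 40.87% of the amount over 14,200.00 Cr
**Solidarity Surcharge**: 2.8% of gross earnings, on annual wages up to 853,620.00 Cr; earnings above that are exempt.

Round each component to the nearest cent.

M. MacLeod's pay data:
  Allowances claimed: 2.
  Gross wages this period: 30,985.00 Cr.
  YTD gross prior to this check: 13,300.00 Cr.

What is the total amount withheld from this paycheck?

10,841.72 Cr

Wage Tax: taxable = 30,985.00 Cr − 2×456.00 Cr = 30,073.00 Cr
  3,486.84 Cr + 40.87% × (30,073.00 Cr − 14,200.00 Cr) = 3,486.84 Cr + 40.87% × 15,873.00 Cr = 9,974.14 Cr
Solidarity Surcharge: 2.8% × 30,985.00 Cr = 867.58 Cr
Total: 9,974.14 Cr + 867.58 Cr = 10,841.72 Cr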